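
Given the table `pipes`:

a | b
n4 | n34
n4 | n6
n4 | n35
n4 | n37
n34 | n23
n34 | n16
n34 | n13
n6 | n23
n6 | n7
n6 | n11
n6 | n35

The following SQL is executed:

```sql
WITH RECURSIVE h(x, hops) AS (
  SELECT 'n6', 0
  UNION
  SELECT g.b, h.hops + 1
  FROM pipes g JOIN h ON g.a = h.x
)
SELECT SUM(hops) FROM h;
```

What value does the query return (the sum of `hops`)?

4

Base: (n6, hops=0).
Iteration 1: edges from {n6} -> (n11, hops=1), (n23, hops=1), (n35, hops=1), (n7, hops=1).
Iteration 2: no outgoing edges from {n11,n23,n35,n7}; recursion stops.
SUM(hops) = 0 + 1 + 1 + 1 + 1 = 4.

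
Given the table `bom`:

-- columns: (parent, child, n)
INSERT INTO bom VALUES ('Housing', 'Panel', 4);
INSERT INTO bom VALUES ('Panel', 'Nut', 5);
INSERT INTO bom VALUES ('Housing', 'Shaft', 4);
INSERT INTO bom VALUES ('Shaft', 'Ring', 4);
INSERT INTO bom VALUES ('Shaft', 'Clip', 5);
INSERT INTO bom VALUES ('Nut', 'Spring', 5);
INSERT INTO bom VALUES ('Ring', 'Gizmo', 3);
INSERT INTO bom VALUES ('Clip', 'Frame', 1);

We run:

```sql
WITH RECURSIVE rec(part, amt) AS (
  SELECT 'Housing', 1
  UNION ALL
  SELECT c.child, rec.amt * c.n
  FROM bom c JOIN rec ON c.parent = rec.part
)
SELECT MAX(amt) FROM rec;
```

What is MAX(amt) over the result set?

Base: (Housing, amt=1).
Iteration 1: components of {Housing} -> Panel = 1*4 = 4, Shaft = 1*4 = 4.
Iteration 2: components of {Panel,Shaft} -> Clip = 4*5 = 20, Nut = 4*5 = 20, Ring = 4*4 = 16.
Iteration 3: components of {Clip,Nut,Ring} -> Frame = 20*1 = 20, Gizmo = 16*3 = 48, Spring = 20*5 = 100.
Iteration 4: no further components; recursion stops.
amt values: 1, 4, 4, 20, 16, 20, 100, 48, 20; the maximum is 100.

100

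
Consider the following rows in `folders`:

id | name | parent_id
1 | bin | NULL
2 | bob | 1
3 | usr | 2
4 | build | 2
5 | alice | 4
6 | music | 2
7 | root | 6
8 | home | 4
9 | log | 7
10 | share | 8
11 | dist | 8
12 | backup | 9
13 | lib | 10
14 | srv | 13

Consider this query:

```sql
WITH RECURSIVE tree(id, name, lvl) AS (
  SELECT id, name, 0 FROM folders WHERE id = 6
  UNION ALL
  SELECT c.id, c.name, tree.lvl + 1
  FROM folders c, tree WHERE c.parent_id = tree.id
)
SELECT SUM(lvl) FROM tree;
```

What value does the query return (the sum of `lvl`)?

Base: id=6 (music) at lvl 0.
Iteration 1: rows with parent_id in {6} -> root (id 7, lvl 1).
Iteration 2: rows with parent_id in {7} -> log (id 9, lvl 2).
Iteration 3: rows with parent_id in {9} -> backup (id 12, lvl 3).
Iteration 4: no rows with parent_id in {12}; recursion stops.
SUM(lvl) = 0 + 1 + 2 + 3 = 6.

6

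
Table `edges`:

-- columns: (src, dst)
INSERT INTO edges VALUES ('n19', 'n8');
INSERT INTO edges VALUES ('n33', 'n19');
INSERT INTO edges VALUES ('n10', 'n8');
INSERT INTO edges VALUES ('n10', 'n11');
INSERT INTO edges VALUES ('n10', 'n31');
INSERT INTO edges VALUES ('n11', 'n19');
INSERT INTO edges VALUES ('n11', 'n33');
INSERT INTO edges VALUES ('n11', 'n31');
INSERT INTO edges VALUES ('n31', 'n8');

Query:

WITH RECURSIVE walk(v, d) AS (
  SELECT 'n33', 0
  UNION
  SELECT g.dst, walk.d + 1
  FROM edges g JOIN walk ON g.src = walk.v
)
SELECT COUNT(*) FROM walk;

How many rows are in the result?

3

Base: (n33, d=0).
Iteration 1: edges from {n33} -> (n19, d=1).
Iteration 2: edges from {n19} -> (n8, d=2).
Iteration 3: no outgoing edges from {n8}; recursion stops.
Total rows emitted: 3.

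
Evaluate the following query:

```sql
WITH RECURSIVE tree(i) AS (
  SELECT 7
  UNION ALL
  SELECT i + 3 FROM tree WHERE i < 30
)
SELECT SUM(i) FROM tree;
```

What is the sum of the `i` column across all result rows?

Base: i=7.
Iteration 1: 7 < 30 holds -> i = 7 + 3 = 10.
Iteration 2: 10 < 30 holds -> i = 10 + 3 = 13.
Iteration 3: 13 < 30 holds -> i = 13 + 3 = 16.
Iteration 4: 16 < 30 holds -> i = 16 + 3 = 19.
Iteration 5: 19 < 30 holds -> i = 19 + 3 = 22.
Iteration 6: 22 < 30 holds -> i = 22 + 3 = 25.
Iteration 7: 25 < 30 holds -> i = 25 + 3 = 28.
Iteration 8: 28 < 30 holds -> i = 28 + 3 = 31.
Iteration 9: 31 < 30 fails; recursion stops.
SUM(i) = 7 + 10 + 13 + 16 + 19 + 22 + 25 + 28 + 31 = 171.

171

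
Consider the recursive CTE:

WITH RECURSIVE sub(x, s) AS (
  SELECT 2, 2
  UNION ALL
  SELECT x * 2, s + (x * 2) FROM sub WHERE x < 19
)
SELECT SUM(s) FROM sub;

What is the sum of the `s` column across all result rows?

Base: x=2, s=2.
Iteration 1: 2 < 19 holds -> x = 2 * 2 = 4, s = 2 + 4 = 6.
Iteration 2: 4 < 19 holds -> x = 4 * 2 = 8, s = 6 + 8 = 14.
Iteration 3: 8 < 19 holds -> x = 8 * 2 = 16, s = 14 + 16 = 30.
Iteration 4: 16 < 19 holds -> x = 16 * 2 = 32, s = 30 + 32 = 62.
Iteration 5: 32 < 19 fails; recursion stops.
SUM(s) = 2 + 6 + 14 + 30 + 62 = 114.

114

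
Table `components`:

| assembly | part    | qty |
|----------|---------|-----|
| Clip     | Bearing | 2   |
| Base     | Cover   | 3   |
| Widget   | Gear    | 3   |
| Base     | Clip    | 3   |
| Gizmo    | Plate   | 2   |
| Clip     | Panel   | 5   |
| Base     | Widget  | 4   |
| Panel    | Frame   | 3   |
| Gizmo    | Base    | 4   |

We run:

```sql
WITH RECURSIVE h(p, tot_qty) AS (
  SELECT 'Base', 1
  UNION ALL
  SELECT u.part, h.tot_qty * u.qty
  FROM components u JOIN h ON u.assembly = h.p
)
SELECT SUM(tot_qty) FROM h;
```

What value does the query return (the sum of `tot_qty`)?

Base: (Base, tot_qty=1).
Iteration 1: components of {Base} -> Clip = 1*3 = 3, Cover = 1*3 = 3, Widget = 1*4 = 4.
Iteration 2: components of {Clip,Cover,Widget} -> Bearing = 3*2 = 6, Gear = 4*3 = 12, Panel = 3*5 = 15.
Iteration 3: components of {Bearing,Gear,Panel} -> Frame = 15*3 = 45.
Iteration 4: no further components; recursion stops.
SUM(tot_qty) = 1 + 3 + 4 + 3 + 6 + 15 + 12 + 45 = 89.

89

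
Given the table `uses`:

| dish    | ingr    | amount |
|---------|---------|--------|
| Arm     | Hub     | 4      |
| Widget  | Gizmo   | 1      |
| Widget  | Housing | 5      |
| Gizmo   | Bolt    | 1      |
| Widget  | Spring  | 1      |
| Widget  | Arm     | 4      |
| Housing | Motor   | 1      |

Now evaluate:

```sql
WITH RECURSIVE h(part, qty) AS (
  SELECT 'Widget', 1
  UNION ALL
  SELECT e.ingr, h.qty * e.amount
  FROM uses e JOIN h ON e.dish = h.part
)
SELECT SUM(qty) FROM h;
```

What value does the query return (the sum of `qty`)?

Base: (Widget, qty=1).
Iteration 1: components of {Widget} -> Arm = 1*4 = 4, Gizmo = 1*1 = 1, Housing = 1*5 = 5, Spring = 1*1 = 1.
Iteration 2: components of {Arm,Gizmo,Housing,Spring} -> Bolt = 1*1 = 1, Hub = 4*4 = 16, Motor = 5*1 = 5.
Iteration 3: no further components; recursion stops.
SUM(qty) = 1 + 1 + 5 + 4 + 1 + 5 + 16 + 1 = 34.

34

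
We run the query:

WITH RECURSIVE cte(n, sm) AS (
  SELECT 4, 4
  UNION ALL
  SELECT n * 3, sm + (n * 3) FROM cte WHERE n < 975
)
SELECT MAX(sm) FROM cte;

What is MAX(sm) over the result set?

Base: n=4, sm=4.
Iteration 1: 4 < 975 holds -> n = 4 * 3 = 12, sm = 4 + 12 = 16.
Iteration 2: 12 < 975 holds -> n = 12 * 3 = 36, sm = 16 + 36 = 52.
Iteration 3: 36 < 975 holds -> n = 36 * 3 = 108, sm = 52 + 108 = 160.
Iteration 4: 108 < 975 holds -> n = 108 * 3 = 324, sm = 160 + 324 = 484.
Iteration 5: 324 < 975 holds -> n = 324 * 3 = 972, sm = 484 + 972 = 1456.
Iteration 6: 972 < 975 holds -> n = 972 * 3 = 2916, sm = 1456 + 2916 = 4372.
Iteration 7: 2916 < 975 fails; recursion stops.
sm values: 4, 16, 52, 160, 484, 1456, 4372; the maximum is 4372.

4372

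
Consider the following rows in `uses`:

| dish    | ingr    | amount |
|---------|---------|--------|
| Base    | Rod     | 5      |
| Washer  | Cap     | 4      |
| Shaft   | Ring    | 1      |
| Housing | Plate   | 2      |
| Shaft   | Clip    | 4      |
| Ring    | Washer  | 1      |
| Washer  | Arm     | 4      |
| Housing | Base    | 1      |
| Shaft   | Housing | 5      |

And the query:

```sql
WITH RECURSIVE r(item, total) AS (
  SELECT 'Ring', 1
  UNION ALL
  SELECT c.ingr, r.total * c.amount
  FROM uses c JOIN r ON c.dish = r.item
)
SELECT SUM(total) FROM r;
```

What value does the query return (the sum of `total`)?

10

Base: (Ring, total=1).
Iteration 1: components of {Ring} -> Washer = 1*1 = 1.
Iteration 2: components of {Washer} -> Arm = 1*4 = 4, Cap = 1*4 = 4.
Iteration 3: no further components; recursion stops.
SUM(total) = 1 + 1 + 4 + 4 = 10.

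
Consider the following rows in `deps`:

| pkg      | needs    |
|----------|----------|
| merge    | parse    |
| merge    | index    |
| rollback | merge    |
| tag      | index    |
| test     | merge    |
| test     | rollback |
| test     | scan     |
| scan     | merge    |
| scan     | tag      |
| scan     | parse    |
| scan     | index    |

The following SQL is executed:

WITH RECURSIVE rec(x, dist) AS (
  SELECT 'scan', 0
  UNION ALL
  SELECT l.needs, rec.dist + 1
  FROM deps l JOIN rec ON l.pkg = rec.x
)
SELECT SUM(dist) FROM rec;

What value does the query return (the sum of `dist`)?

Base: (scan, dist=0).
Iteration 1: edges from {scan} -> (index, dist=1), (merge, dist=1), (parse, dist=1), (tag, dist=1).
Iteration 2: edges from {index,merge,parse,tag} -> (index, dist=2) x2, (parse, dist=2). [UNION ALL keeps all 3 new rows, including repeats]
Iteration 3: no outgoing edges from {index,parse}; recursion stops.
SUM(dist) = 0 + 1 + 1 + 1 + 1 + 2 + 2 + 2 = 10.

10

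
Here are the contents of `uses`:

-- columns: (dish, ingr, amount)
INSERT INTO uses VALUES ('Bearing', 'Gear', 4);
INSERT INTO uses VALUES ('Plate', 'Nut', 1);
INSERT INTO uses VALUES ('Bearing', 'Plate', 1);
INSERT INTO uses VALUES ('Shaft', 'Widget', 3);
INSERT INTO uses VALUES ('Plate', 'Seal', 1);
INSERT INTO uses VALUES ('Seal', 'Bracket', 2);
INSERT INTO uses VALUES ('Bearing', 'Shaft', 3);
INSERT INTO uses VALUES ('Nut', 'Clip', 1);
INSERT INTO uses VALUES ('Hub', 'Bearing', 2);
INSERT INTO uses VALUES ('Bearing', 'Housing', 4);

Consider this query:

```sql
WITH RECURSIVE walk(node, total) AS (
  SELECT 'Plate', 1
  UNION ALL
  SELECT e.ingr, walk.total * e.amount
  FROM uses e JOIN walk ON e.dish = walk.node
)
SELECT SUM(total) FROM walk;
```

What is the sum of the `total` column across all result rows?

Base: (Plate, total=1).
Iteration 1: components of {Plate} -> Nut = 1*1 = 1, Seal = 1*1 = 1.
Iteration 2: components of {Nut,Seal} -> Bracket = 1*2 = 2, Clip = 1*1 = 1.
Iteration 3: no further components; recursion stops.
SUM(total) = 1 + 1 + 1 + 1 + 2 = 6.

6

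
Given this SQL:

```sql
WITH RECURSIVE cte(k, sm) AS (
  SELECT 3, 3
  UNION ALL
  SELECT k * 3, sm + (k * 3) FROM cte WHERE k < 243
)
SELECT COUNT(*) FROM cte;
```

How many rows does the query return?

5

Base: k=3, sm=3.
Iteration 1: 3 < 243 holds -> k = 3 * 3 = 9, sm = 3 + 9 = 12.
Iteration 2: 9 < 243 holds -> k = 9 * 3 = 27, sm = 12 + 27 = 39.
Iteration 3: 27 < 243 holds -> k = 27 * 3 = 81, sm = 39 + 81 = 120.
Iteration 4: 81 < 243 holds -> k = 81 * 3 = 243, sm = 120 + 243 = 363.
Iteration 5: 243 < 243 fails; recursion stops.
Total rows emitted: 5.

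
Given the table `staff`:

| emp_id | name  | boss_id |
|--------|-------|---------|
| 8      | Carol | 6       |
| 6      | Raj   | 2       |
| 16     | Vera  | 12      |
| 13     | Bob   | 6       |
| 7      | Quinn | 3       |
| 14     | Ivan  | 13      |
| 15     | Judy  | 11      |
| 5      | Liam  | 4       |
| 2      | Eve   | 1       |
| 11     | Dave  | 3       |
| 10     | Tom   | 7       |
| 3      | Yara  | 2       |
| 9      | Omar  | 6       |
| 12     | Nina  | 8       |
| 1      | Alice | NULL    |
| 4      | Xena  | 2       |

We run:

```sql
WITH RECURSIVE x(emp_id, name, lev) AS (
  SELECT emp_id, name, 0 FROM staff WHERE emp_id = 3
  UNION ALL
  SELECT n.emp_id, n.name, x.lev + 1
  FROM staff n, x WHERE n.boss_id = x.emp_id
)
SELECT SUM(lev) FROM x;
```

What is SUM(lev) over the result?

6

Base: emp_id=3 (Yara) at lev 0.
Iteration 1: rows with boss_id in {3} -> Quinn (id 7, lev 1), Dave (id 11, lev 1).
Iteration 2: rows with boss_id in {7,11} -> Tom (id 10, lev 2), Judy (id 15, lev 2).
Iteration 3: no rows with boss_id in {10,15}; recursion stops.
SUM(lev) = 0 + 1 + 1 + 2 + 2 = 6.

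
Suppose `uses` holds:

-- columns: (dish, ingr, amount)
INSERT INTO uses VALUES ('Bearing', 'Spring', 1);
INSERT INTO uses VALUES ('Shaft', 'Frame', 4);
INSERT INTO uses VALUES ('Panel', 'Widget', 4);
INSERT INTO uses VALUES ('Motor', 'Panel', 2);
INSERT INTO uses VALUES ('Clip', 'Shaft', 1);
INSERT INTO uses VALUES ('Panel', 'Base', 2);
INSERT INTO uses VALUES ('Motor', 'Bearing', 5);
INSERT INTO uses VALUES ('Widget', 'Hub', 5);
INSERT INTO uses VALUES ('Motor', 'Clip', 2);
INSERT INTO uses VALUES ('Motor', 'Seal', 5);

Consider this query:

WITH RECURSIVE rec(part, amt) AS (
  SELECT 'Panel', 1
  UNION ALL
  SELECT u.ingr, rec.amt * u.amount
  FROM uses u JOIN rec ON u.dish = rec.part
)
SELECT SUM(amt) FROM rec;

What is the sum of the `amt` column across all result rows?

27

Base: (Panel, amt=1).
Iteration 1: components of {Panel} -> Base = 1*2 = 2, Widget = 1*4 = 4.
Iteration 2: components of {Base,Widget} -> Hub = 4*5 = 20.
Iteration 3: no further components; recursion stops.
SUM(amt) = 1 + 2 + 4 + 20 = 27.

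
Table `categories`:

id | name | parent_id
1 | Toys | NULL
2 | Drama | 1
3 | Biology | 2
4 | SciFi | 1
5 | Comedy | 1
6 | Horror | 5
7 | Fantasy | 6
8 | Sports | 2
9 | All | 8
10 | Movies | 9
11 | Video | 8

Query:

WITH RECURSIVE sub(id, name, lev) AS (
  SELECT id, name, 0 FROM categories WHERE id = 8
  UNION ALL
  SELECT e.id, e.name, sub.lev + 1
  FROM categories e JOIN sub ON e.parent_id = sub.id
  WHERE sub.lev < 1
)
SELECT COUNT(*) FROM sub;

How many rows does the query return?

Base: id=8 (Sports) at lev 0.
Iteration 1: rows with parent_id in {8} -> All (id 9, lev 1), Video (id 11, lev 1).
Iteration 2: lev < 1 fails for all current rows; recursion stops.
Total rows emitted: 3.

3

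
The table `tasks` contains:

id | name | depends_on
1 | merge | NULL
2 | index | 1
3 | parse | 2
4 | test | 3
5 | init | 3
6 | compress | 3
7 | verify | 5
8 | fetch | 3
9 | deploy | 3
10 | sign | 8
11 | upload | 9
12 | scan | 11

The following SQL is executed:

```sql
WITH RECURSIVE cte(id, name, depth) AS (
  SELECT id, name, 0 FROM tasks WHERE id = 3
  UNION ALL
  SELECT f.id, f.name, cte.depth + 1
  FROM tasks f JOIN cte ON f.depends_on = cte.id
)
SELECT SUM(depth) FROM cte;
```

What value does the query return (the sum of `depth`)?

Base: id=3 (parse) at depth 0.
Iteration 1: rows with depends_on in {3} -> test (id 4, depth 1), init (id 5, depth 1), compress (id 6, depth 1), fetch (id 8, depth 1), deploy (id 9, depth 1).
Iteration 2: rows with depends_on in {4,5,6,8,9} -> verify (id 7, depth 2), sign (id 10, depth 2), upload (id 11, depth 2).
Iteration 3: rows with depends_on in {7,10,11} -> scan (id 12, depth 3).
Iteration 4: no rows with depends_on in {12}; recursion stops.
SUM(depth) = 0 + 1 + 1 + 1 + 1 + 1 + 2 + 2 + 2 + 3 = 14.

14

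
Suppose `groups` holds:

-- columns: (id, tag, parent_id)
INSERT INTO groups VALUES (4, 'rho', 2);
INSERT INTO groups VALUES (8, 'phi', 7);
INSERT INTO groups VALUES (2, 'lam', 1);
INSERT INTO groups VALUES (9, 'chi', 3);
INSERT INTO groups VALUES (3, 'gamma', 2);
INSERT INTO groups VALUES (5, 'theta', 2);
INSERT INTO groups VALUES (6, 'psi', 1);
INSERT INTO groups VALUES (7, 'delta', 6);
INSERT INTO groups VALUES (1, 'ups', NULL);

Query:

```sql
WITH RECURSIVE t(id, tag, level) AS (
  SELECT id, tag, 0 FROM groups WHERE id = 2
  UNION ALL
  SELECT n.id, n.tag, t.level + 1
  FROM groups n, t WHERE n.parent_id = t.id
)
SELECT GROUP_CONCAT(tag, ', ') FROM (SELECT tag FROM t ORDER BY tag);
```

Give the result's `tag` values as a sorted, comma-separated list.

chi, gamma, lam, rho, theta

Base: id=2 (lam) at level 0.
Iteration 1: rows with parent_id in {2} -> gamma (id 3, level 1), rho (id 4, level 1), theta (id 5, level 1).
Iteration 2: rows with parent_id in {3,4,5} -> chi (id 9, level 2).
Iteration 3: no rows with parent_id in {9}; recursion stops.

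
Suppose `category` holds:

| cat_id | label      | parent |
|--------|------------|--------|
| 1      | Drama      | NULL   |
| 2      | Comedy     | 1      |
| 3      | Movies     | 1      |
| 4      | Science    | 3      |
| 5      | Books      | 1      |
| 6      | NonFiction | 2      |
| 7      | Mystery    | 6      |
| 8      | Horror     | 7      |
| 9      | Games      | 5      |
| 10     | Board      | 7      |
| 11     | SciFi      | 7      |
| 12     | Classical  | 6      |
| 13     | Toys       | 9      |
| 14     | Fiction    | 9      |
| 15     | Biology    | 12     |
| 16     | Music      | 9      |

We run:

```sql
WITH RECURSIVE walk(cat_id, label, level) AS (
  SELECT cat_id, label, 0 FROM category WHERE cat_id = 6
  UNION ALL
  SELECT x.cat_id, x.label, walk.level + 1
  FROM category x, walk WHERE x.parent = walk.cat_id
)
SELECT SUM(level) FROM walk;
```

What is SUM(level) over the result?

Base: cat_id=6 (NonFiction) at level 0.
Iteration 1: rows with parent in {6} -> Mystery (id 7, level 1), Classical (id 12, level 1).
Iteration 2: rows with parent in {7,12} -> Horror (id 8, level 2), Board (id 10, level 2), SciFi (id 11, level 2), Biology (id 15, level 2).
Iteration 3: no rows with parent in {8,10,11,15}; recursion stops.
SUM(level) = 0 + 1 + 1 + 2 + 2 + 2 + 2 = 10.

10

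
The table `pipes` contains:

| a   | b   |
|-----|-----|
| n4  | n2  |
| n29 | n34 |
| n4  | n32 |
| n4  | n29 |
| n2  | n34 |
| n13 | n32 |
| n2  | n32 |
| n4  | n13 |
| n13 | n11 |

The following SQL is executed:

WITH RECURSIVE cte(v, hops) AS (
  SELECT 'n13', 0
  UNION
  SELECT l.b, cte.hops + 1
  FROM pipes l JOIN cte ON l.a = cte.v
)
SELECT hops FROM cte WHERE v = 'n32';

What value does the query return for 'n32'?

Base: (n13, hops=0).
Iteration 1: edges from {n13} -> (n11, hops=1), (n32, hops=1).
Iteration 2: no outgoing edges from {n11,n32}; recursion stops.

1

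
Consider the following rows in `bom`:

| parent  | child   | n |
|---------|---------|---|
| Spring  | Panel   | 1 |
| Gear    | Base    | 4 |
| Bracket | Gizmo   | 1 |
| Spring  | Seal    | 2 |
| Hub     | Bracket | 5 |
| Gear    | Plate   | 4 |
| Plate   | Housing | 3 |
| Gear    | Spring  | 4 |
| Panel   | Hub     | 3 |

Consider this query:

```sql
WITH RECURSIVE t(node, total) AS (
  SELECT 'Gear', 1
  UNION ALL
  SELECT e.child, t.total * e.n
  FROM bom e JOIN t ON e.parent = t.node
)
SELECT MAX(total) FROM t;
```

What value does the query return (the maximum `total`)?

60

Base: (Gear, total=1).
Iteration 1: components of {Gear} -> Base = 1*4 = 4, Plate = 1*4 = 4, Spring = 1*4 = 4.
Iteration 2: components of {Base,Plate,Spring} -> Housing = 4*3 = 12, Panel = 4*1 = 4, Seal = 4*2 = 8.
Iteration 3: components of {Housing,Panel,Seal} -> Hub = 4*3 = 12.
Iteration 4: components of {Hub} -> Bracket = 12*5 = 60.
Iteration 5: components of {Bracket} -> Gizmo = 60*1 = 60.
Iteration 6: no further components; recursion stops.
total values: 1, 4, 4, 4, 4, 8, 12, 12, 60, 60; the maximum is 60.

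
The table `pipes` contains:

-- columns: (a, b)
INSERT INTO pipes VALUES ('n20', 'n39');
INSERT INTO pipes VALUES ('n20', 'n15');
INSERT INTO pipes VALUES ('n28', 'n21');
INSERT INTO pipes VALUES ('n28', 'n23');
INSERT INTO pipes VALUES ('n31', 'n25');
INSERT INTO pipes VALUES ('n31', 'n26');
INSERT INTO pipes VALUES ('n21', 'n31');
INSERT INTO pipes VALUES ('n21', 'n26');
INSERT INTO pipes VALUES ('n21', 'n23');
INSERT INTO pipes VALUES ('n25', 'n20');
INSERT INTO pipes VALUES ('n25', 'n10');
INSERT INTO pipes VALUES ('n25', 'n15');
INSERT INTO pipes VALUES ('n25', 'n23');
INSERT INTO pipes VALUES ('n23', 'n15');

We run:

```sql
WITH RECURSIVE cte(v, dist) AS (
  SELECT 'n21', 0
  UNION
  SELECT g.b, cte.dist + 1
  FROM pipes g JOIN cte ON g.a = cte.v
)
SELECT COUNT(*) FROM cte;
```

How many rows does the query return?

13

Base: (n21, dist=0).
Iteration 1: edges from {n21} -> (n23, dist=1), (n26, dist=1), (n31, dist=1).
Iteration 2: edges from {n23,n26,n31} -> (n15, dist=2), (n25, dist=2), (n26, dist=2).
Iteration 3: edges from {n15,n25,n26} -> (n10, dist=3), (n15, dist=3), (n20, dist=3), (n23, dist=3).
Iteration 4: edges from {n10,n15,n20,n23} -> (n15, dist=4), (n39, dist=4). [UNION drops 1 duplicate row(s)]
Iteration 5: no outgoing edges from {n15,n39}; recursion stops.
Total rows emitted: 13.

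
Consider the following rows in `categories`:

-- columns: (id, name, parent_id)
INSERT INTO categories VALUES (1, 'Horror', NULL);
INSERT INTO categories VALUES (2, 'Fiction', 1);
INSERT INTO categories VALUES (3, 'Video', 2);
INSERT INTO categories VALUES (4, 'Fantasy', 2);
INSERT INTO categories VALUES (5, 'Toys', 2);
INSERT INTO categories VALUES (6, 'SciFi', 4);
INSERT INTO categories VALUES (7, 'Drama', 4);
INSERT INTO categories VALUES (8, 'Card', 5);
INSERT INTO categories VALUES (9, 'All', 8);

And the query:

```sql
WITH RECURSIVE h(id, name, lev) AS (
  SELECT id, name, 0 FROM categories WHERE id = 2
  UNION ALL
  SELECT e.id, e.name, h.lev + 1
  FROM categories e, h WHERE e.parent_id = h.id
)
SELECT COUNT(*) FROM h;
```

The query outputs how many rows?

Base: id=2 (Fiction) at lev 0.
Iteration 1: rows with parent_id in {2} -> Video (id 3, lev 1), Fantasy (id 4, lev 1), Toys (id 5, lev 1).
Iteration 2: rows with parent_id in {3,4,5} -> SciFi (id 6, lev 2), Drama (id 7, lev 2), Card (id 8, lev 2).
Iteration 3: rows with parent_id in {6,7,8} -> All (id 9, lev 3).
Iteration 4: no rows with parent_id in {9}; recursion stops.
Total rows emitted: 8.

8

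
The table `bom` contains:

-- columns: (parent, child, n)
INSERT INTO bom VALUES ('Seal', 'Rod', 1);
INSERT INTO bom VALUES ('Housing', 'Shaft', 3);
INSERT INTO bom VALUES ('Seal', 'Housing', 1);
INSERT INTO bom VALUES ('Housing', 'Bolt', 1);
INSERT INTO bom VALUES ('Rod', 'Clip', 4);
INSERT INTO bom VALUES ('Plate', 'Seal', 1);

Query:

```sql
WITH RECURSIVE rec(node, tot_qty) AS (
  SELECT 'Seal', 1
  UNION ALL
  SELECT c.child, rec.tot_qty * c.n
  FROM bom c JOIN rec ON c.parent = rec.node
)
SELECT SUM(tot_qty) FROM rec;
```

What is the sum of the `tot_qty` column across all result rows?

11

Base: (Seal, tot_qty=1).
Iteration 1: components of {Seal} -> Housing = 1*1 = 1, Rod = 1*1 = 1.
Iteration 2: components of {Housing,Rod} -> Bolt = 1*1 = 1, Clip = 1*4 = 4, Shaft = 1*3 = 3.
Iteration 3: no further components; recursion stops.
SUM(tot_qty) = 1 + 1 + 1 + 1 + 3 + 4 = 11.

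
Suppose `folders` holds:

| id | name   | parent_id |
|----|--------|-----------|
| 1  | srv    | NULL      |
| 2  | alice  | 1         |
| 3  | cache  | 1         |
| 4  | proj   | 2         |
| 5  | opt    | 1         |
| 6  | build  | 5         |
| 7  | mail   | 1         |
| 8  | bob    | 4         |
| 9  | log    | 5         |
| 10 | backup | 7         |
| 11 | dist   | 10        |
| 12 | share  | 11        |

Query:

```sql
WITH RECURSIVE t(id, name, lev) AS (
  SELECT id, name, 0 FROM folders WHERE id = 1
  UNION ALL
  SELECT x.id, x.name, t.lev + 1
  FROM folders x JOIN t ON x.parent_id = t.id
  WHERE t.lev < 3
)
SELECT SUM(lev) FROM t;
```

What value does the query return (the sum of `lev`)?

Base: id=1 (srv) at lev 0.
Iteration 1: rows with parent_id in {1} -> alice (id 2, lev 1), cache (id 3, lev 1), opt (id 5, lev 1), mail (id 7, lev 1).
Iteration 2: rows with parent_id in {2,3,5,7} -> proj (id 4, lev 2), build (id 6, lev 2), log (id 9, lev 2), backup (id 10, lev 2).
Iteration 3: rows with parent_id in {4,6,9,10} -> bob (id 8, lev 3), dist (id 11, lev 3).
Iteration 4: lev < 3 fails for all current rows; recursion stops.
SUM(lev) = 0 + 1 + 1 + 1 + 1 + 2 + 2 + 2 + 2 + 3 + 3 = 18.

18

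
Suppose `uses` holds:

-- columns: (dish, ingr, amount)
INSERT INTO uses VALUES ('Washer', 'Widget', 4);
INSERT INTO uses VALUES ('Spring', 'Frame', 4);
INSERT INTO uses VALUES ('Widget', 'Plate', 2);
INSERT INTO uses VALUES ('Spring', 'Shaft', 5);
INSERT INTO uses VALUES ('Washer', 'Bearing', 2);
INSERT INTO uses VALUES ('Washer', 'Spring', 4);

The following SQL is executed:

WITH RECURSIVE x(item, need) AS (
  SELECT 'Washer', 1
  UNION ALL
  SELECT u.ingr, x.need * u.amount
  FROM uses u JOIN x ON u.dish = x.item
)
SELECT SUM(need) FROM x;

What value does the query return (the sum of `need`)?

55

Base: (Washer, need=1).
Iteration 1: components of {Washer} -> Bearing = 1*2 = 2, Spring = 1*4 = 4, Widget = 1*4 = 4.
Iteration 2: components of {Bearing,Spring,Widget} -> Frame = 4*4 = 16, Plate = 4*2 = 8, Shaft = 4*5 = 20.
Iteration 3: no further components; recursion stops.
SUM(need) = 1 + 4 + 4 + 2 + 20 + 16 + 8 = 55.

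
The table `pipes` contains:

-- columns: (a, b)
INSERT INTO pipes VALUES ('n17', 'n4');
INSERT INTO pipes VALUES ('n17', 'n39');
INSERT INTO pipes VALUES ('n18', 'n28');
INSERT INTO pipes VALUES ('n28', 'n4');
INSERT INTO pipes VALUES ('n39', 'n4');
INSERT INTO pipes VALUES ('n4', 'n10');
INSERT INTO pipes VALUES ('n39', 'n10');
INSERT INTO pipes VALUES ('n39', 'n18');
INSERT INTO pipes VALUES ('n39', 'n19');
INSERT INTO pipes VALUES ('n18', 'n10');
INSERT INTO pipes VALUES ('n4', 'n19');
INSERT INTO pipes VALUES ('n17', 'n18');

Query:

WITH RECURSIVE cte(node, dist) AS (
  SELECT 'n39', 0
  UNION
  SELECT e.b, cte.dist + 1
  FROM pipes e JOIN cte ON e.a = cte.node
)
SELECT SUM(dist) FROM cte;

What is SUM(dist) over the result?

Base: (n39, dist=0).
Iteration 1: edges from {n39} -> (n10, dist=1), (n18, dist=1), (n19, dist=1), (n4, dist=1).
Iteration 2: edges from {n10,n18,n19,n4} -> (n10, dist=2), (n19, dist=2), (n28, dist=2). [UNION drops 1 duplicate row(s)]
Iteration 3: edges from {n10,n19,n28} -> (n4, dist=3).
Iteration 4: edges from {n4} -> (n10, dist=4), (n19, dist=4).
Iteration 5: no outgoing edges from {n10,n19}; recursion stops.
SUM(dist) = 0 + 1 + 1 + 1 + 1 + 2 + 2 + 2 + 3 + 4 + 4 = 21.

21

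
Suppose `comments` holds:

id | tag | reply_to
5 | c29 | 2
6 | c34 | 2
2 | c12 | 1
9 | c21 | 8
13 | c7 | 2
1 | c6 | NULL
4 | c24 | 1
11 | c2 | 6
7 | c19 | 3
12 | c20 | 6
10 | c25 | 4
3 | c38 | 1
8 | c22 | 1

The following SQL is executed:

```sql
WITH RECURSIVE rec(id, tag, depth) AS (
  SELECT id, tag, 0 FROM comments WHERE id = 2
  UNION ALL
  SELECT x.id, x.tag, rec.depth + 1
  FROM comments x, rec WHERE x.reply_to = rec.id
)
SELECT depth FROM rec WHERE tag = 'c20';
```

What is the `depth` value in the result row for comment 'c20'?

Base: id=2 (c12) at depth 0.
Iteration 1: rows with reply_to in {2} -> c29 (id 5, depth 1), c34 (id 6, depth 1), c7 (id 13, depth 1).
Iteration 2: rows with reply_to in {5,6,13} -> c2 (id 11, depth 2), c20 (id 12, depth 2).
Iteration 3: no rows with reply_to in {11,12}; recursion stops.

2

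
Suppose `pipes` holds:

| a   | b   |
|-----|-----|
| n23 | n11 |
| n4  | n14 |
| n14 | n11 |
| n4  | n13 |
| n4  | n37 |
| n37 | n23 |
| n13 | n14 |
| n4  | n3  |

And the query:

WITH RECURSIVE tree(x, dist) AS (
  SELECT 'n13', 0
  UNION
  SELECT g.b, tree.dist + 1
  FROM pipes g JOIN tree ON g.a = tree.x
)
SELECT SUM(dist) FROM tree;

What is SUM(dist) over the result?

Base: (n13, dist=0).
Iteration 1: edges from {n13} -> (n14, dist=1).
Iteration 2: edges from {n14} -> (n11, dist=2).
Iteration 3: no outgoing edges from {n11}; recursion stops.
SUM(dist) = 0 + 1 + 2 = 3.

3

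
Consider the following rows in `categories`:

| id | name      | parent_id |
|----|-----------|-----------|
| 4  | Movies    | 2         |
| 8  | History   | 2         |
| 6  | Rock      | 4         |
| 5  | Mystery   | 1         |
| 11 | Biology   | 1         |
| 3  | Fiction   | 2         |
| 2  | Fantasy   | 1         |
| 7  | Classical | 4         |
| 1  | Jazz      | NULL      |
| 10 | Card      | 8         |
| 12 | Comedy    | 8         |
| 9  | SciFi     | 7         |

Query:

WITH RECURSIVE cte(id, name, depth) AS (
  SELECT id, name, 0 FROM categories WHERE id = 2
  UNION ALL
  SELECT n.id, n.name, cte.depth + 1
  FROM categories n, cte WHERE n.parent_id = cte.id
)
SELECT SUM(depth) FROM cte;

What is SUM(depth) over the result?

14

Base: id=2 (Fantasy) at depth 0.
Iteration 1: rows with parent_id in {2} -> Fiction (id 3, depth 1), Movies (id 4, depth 1), History (id 8, depth 1).
Iteration 2: rows with parent_id in {3,4,8} -> Rock (id 6, depth 2), Classical (id 7, depth 2), Card (id 10, depth 2), Comedy (id 12, depth 2).
Iteration 3: rows with parent_id in {6,7,10,12} -> SciFi (id 9, depth 3).
Iteration 4: no rows with parent_id in {9}; recursion stops.
SUM(depth) = 0 + 1 + 1 + 1 + 2 + 2 + 2 + 2 + 3 = 14.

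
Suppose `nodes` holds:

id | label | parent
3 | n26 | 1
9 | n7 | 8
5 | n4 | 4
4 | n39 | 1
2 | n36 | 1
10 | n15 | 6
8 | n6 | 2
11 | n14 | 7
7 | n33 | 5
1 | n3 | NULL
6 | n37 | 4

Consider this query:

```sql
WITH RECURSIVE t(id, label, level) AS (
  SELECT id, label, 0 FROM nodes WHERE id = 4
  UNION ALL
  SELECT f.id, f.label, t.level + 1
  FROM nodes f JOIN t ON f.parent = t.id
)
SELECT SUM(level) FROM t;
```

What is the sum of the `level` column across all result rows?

Base: id=4 (n39) at level 0.
Iteration 1: rows with parent in {4} -> n4 (id 5, level 1), n37 (id 6, level 1).
Iteration 2: rows with parent in {5,6} -> n33 (id 7, level 2), n15 (id 10, level 2).
Iteration 3: rows with parent in {7,10} -> n14 (id 11, level 3).
Iteration 4: no rows with parent in {11}; recursion stops.
SUM(level) = 0 + 1 + 1 + 2 + 2 + 3 = 9.

9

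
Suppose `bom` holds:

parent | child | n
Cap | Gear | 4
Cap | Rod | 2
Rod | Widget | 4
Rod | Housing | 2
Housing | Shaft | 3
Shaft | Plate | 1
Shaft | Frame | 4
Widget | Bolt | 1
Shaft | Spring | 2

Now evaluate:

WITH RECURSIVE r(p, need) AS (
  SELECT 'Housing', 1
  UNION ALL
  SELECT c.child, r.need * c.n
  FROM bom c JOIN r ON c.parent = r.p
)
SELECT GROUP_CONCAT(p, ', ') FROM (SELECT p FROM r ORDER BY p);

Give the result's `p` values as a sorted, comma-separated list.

Frame, Housing, Plate, Shaft, Spring

Base: (Housing, need=1).
Iteration 1: components of {Housing} -> Shaft = 1*3 = 3.
Iteration 2: components of {Shaft} -> Frame = 3*4 = 12, Plate = 3*1 = 3, Spring = 3*2 = 6.
Iteration 3: no further components; recursion stops.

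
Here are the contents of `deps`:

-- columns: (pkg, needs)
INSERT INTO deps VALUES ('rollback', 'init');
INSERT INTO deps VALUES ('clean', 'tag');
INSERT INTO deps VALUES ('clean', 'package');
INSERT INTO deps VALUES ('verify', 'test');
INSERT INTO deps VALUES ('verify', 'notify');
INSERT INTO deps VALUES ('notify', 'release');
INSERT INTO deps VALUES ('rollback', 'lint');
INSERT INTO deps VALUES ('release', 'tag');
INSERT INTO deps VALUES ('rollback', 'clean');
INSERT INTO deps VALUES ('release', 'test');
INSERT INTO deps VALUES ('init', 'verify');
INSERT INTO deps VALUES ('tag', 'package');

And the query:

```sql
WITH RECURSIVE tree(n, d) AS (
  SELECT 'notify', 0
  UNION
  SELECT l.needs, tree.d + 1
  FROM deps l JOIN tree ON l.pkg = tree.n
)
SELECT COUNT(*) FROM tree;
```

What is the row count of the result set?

Base: (notify, d=0).
Iteration 1: edges from {notify} -> (release, d=1).
Iteration 2: edges from {release} -> (tag, d=2), (test, d=2).
Iteration 3: edges from {tag,test} -> (package, d=3).
Iteration 4: no outgoing edges from {package}; recursion stops.
Total rows emitted: 5.

5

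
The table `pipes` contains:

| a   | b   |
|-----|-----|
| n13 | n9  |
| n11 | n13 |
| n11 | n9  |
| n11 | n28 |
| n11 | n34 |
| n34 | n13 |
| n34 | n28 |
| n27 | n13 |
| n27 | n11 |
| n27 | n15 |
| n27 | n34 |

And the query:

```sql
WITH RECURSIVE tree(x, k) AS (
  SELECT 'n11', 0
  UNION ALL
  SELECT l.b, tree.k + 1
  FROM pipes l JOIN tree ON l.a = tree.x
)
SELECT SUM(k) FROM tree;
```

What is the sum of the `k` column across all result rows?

13

Base: (n11, k=0).
Iteration 1: edges from {n11} -> (n13, k=1), (n28, k=1), (n34, k=1), (n9, k=1).
Iteration 2: edges from {n13,n28,n34,n9} -> (n13, k=2), (n28, k=2), (n9, k=2).
Iteration 3: edges from {n13,n28,n9} -> (n9, k=3).
Iteration 4: no outgoing edges from {n9}; recursion stops.
SUM(k) = 0 + 1 + 1 + 1 + 1 + 2 + 2 + 2 + 3 = 13.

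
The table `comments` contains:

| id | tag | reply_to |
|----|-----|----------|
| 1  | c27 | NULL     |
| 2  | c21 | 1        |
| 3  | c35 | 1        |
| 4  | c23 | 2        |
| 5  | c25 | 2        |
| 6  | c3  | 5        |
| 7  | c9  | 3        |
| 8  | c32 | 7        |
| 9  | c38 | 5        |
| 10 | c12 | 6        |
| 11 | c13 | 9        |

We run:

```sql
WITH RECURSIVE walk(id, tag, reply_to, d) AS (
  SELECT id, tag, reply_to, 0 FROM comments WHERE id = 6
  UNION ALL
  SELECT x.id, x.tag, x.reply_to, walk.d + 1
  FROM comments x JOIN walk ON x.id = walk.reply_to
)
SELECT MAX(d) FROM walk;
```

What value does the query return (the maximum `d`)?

3

Base: id=6 (c3), reply_to=5, d 0.
Iteration 1: join on id=5 -> c25 (id 5, reply_to=2, d 1).
Iteration 2: join on id=2 -> c21 (id 2, reply_to=1, d 2).
Iteration 3: join on id=1 -> c27 (id 1, reply_to=NULL, d 3).
Iteration 4: reply_to is NULL; no match; recursion stops.
d values: 0, 1, 2, 3; the maximum is 3.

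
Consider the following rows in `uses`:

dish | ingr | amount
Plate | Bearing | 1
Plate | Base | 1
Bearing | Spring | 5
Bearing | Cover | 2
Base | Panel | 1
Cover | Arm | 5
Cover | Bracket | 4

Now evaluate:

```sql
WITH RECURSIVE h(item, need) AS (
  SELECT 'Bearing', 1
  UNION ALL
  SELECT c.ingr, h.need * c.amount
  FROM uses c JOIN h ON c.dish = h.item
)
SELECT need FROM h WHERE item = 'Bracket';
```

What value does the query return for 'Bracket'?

8

Base: (Bearing, need=1).
Iteration 1: components of {Bearing} -> Cover = 1*2 = 2, Spring = 1*5 = 5.
Iteration 2: components of {Cover,Spring} -> Arm = 2*5 = 10, Bracket = 2*4 = 8.
Iteration 3: no further components; recursion stops.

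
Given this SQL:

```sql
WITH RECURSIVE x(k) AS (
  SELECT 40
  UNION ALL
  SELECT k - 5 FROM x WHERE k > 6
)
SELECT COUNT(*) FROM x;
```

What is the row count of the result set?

8

Base: k=40.
Iteration 1: 40 > 6 holds -> k = 40 - 5 = 35.
Iteration 2: 35 > 6 holds -> k = 35 - 5 = 30.
Iteration 3: 30 > 6 holds -> k = 30 - 5 = 25.
Iteration 4: 25 > 6 holds -> k = 25 - 5 = 20.
Iteration 5: 20 > 6 holds -> k = 20 - 5 = 15.
Iteration 6: 15 > 6 holds -> k = 15 - 5 = 10.
Iteration 7: 10 > 6 holds -> k = 10 - 5 = 5.
Iteration 8: 5 > 6 fails; recursion stops.
Total rows emitted: 8.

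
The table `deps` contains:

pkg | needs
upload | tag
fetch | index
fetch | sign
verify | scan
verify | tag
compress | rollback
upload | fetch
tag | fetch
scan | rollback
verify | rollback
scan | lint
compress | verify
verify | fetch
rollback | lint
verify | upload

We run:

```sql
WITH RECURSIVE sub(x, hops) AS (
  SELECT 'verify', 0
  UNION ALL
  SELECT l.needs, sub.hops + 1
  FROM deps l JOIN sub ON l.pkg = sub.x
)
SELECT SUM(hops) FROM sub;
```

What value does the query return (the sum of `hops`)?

Base: (verify, hops=0).
Iteration 1: edges from {verify} -> (fetch, hops=1), (rollback, hops=1), (scan, hops=1), (tag, hops=1), (upload, hops=1).
Iteration 2: edges from {fetch,rollback,scan,tag,upload} -> (fetch, hops=2) x2, (index, hops=2), (lint, hops=2) x2, (rollback, hops=2), (sign, hops=2), (tag, hops=2). [UNION ALL keeps all 8 new rows, including repeats]
Iteration 3: edges from {fetch,index,lint,rollback,sign,tag} -> (fetch, hops=3), (index, hops=3) x2, (lint, hops=3), (sign, hops=3) x2. [UNION ALL keeps all 6 new rows, including repeats]
Iteration 4: edges from {fetch,index,lint,sign} -> (index, hops=4), (sign, hops=4).
Iteration 5: no outgoing edges from {index,sign}; recursion stops.
SUM(hops) = 0 + 1 + 1 + 1 + 1 + 1 + 2 + 2 + 2 + 2 + 2 + 2 + 2 + 2 + ... (22 terms) = 47.

47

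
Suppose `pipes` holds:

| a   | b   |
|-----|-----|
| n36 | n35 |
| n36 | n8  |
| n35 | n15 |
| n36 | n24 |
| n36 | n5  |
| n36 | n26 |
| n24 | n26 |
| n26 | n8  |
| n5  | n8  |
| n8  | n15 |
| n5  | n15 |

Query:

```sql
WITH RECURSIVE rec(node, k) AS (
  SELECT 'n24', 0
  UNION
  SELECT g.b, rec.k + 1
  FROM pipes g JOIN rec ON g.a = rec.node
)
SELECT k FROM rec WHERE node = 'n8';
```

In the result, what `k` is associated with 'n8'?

2

Base: (n24, k=0).
Iteration 1: edges from {n24} -> (n26, k=1).
Iteration 2: edges from {n26} -> (n8, k=2).
Iteration 3: edges from {n8} -> (n15, k=3).
Iteration 4: no outgoing edges from {n15}; recursion stops.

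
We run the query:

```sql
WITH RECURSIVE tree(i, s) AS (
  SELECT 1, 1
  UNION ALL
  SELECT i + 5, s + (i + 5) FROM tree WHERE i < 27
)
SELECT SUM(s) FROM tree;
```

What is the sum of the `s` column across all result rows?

Base: i=1, s=1.
Iteration 1: 1 < 27 holds -> i = 1 + 5 = 6, s = 1 + 6 = 7.
Iteration 2: 6 < 27 holds -> i = 6 + 5 = 11, s = 7 + 11 = 18.
Iteration 3: 11 < 27 holds -> i = 11 + 5 = 16, s = 18 + 16 = 34.
Iteration 4: 16 < 27 holds -> i = 16 + 5 = 21, s = 34 + 21 = 55.
Iteration 5: 21 < 27 holds -> i = 21 + 5 = 26, s = 55 + 26 = 81.
Iteration 6: 26 < 27 holds -> i = 26 + 5 = 31, s = 81 + 31 = 112.
Iteration 7: 31 < 27 fails; recursion stops.
SUM(s) = 1 + 7 + 18 + 34 + 55 + 81 + 112 = 308.

308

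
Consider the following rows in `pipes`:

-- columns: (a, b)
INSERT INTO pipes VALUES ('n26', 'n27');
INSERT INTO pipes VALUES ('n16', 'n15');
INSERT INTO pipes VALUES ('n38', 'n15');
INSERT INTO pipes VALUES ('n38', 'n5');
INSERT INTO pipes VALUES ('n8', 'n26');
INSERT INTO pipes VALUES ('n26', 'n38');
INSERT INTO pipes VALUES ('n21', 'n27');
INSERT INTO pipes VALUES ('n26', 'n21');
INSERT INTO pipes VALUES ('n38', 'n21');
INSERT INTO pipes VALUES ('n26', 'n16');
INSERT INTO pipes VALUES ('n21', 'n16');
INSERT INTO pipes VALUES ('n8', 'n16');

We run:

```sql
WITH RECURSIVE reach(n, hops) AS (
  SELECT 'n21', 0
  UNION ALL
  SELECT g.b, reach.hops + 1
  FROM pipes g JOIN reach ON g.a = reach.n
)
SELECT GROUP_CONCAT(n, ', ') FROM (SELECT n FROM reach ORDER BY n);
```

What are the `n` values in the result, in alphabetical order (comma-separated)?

Base: (n21, hops=0).
Iteration 1: edges from {n21} -> (n16, hops=1), (n27, hops=1).
Iteration 2: edges from {n16,n27} -> (n15, hops=2).
Iteration 3: no outgoing edges from {n15}; recursion stops.

n15, n16, n21, n27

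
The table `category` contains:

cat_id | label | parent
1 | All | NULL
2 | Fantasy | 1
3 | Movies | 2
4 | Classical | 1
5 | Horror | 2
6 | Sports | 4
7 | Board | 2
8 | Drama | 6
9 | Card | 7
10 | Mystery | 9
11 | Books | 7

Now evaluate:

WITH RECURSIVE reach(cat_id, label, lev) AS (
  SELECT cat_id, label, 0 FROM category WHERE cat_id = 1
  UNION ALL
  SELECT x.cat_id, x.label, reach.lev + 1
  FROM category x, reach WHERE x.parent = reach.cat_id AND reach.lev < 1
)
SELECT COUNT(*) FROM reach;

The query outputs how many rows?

3

Base: cat_id=1 (All) at lev 0.
Iteration 1: rows with parent in {1} -> Fantasy (id 2, lev 1), Classical (id 4, lev 1).
Iteration 2: lev < 1 fails for all current rows; recursion stops.
Total rows emitted: 3.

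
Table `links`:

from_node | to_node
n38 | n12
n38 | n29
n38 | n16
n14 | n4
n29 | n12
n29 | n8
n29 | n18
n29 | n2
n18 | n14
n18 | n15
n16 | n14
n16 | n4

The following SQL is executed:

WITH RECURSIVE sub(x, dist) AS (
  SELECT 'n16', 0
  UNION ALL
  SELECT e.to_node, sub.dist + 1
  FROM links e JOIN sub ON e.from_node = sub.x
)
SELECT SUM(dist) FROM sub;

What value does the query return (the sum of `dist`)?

4

Base: (n16, dist=0).
Iteration 1: edges from {n16} -> (n14, dist=1), (n4, dist=1).
Iteration 2: edges from {n14,n4} -> (n4, dist=2).
Iteration 3: no outgoing edges from {n4}; recursion stops.
SUM(dist) = 0 + 1 + 1 + 2 = 4.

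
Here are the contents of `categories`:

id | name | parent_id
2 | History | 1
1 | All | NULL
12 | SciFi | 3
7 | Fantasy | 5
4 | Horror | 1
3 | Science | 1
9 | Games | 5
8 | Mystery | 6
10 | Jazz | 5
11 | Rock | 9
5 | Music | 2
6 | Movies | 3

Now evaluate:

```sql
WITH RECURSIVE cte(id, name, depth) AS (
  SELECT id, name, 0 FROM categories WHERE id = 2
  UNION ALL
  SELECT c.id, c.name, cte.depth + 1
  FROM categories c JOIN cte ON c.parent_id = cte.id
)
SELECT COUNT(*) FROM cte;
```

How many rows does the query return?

6

Base: id=2 (History) at depth 0.
Iteration 1: rows with parent_id in {2} -> Music (id 5, depth 1).
Iteration 2: rows with parent_id in {5} -> Fantasy (id 7, depth 2), Games (id 9, depth 2), Jazz (id 10, depth 2).
Iteration 3: rows with parent_id in {7,9,10} -> Rock (id 11, depth 3).
Iteration 4: no rows with parent_id in {11}; recursion stops.
Total rows emitted: 6.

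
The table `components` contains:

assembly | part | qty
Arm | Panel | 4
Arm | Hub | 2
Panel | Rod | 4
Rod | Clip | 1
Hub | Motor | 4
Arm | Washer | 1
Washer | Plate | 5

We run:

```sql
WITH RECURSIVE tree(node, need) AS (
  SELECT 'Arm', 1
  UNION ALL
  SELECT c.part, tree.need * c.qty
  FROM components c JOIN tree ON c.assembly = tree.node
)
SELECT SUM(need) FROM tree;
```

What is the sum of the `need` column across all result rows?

Base: (Arm, need=1).
Iteration 1: components of {Arm} -> Hub = 1*2 = 2, Panel = 1*4 = 4, Washer = 1*1 = 1.
Iteration 2: components of {Hub,Panel,Washer} -> Motor = 2*4 = 8, Plate = 1*5 = 5, Rod = 4*4 = 16.
Iteration 3: components of {Motor,Plate,Rod} -> Clip = 16*1 = 16.
Iteration 4: no further components; recursion stops.
SUM(need) = 1 + 4 + 2 + 1 + 16 + 8 + 5 + 16 = 53.

53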